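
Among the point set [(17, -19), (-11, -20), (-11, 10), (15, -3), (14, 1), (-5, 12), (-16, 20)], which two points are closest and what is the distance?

Computing all pairwise distances among 7 points:

d((17, -19), (-11, -20)) = 28.0179
d((17, -19), (-11, 10)) = 40.3113
d((17, -19), (15, -3)) = 16.1245
d((17, -19), (14, 1)) = 20.2237
d((17, -19), (-5, 12)) = 38.0132
d((17, -19), (-16, 20)) = 51.0882
d((-11, -20), (-11, 10)) = 30.0
d((-11, -20), (15, -3)) = 31.0644
d((-11, -20), (14, 1)) = 32.6497
d((-11, -20), (-5, 12)) = 32.5576
d((-11, -20), (-16, 20)) = 40.3113
d((-11, 10), (15, -3)) = 29.0689
d((-11, 10), (14, 1)) = 26.5707
d((-11, 10), (-5, 12)) = 6.3246
d((-11, 10), (-16, 20)) = 11.1803
d((15, -3), (14, 1)) = 4.1231 <-- minimum
d((15, -3), (-5, 12)) = 25.0
d((15, -3), (-16, 20)) = 38.6005
d((14, 1), (-5, 12)) = 21.9545
d((14, 1), (-16, 20)) = 35.5106
d((-5, 12), (-16, 20)) = 13.6015

Closest pair: (15, -3) and (14, 1) with distance 4.1231

The closest pair is (15, -3) and (14, 1) with Euclidean distance 4.1231. For 7 points, brute-force pairwise comparison is shown above. For large n, the divide-and-conquer algorithm (sort by x, recurse on halves, check the dividing strip) achieves O(n log n).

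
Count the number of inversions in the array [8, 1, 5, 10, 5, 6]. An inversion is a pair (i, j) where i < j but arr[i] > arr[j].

Finding inversions in [8, 1, 5, 10, 5, 6]:

(0, 1): arr[0]=8 > arr[1]=1
(0, 2): arr[0]=8 > arr[2]=5
(0, 4): arr[0]=8 > arr[4]=5
(0, 5): arr[0]=8 > arr[5]=6
(3, 4): arr[3]=10 > arr[4]=5
(3, 5): arr[3]=10 > arr[5]=6

Total inversions: 6

The array has 6 inversion(s): (0,1), (0,2), (0,4), (0,5), (3,4), (3,5). Each pair (i,j) satisfies i < j and arr[i] > arr[j].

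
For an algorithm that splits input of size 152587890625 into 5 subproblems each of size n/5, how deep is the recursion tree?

For divide and conquer with division factor 5:

Problem sizes at each level:
Level 0: 152587890625
Level 1: 30517578125
Level 2: 6103515625
Level 3: 1220703125
Level 4: 244140625
Level 5: 48828125
Level 6: 9765625
Level 7: 1953125
Level 8: 390625
Level 9: 78125
Level 10: 15625
Level 11: 3125
Level 12: 625
Level 13: 125
Level 14: 25
Level 15: 5
Level 16: 1

The root is level 0 and the size-1 base case is level 16 (the tree spans levels 0 through 16, i.e. 17 levels counting the root), so the depth is the number of divisions: log_5(152587890625) = 16

The recursion tree depth is log_5(152587890625) = 16. At each level, the problem size is divided by 5, so it takes 16 divisions to reduce to a base case of size 1. The algorithm makes 5 recursive calls at each level.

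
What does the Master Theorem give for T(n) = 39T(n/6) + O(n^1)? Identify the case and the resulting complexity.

Master Theorem for T(n) = 39T(n/6) + O(n^1):

a = 39, b = 6, c = 1
log_b(a) = log_6(39) = 2.0447

Case 1: c = 1 < log_6(39) = 2.0447
T(n) = O(n^(log_6 39))

For T(n) = 39T(n/6) + O(n^1): log_6(39) = 2.0447. This is Case 1 of the Master Theorem (c < log_b(a), work dominated by leaves), giving O(n^(log_6 39)).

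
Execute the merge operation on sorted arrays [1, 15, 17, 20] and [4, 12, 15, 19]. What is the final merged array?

Merging process:

Compare 1 vs 4: take 1 from left. Merged: [1]
Compare 15 vs 4: take 4 from right. Merged: [1, 4]
Compare 15 vs 12: take 12 from right. Merged: [1, 4, 12]
Compare 15 vs 15: take 15 from left. Merged: [1, 4, 12, 15]
Compare 17 vs 15: take 15 from right. Merged: [1, 4, 12, 15, 15]
Compare 17 vs 19: take 17 from left. Merged: [1, 4, 12, 15, 15, 17]
Compare 20 vs 19: take 19 from right. Merged: [1, 4, 12, 15, 15, 17, 19]
Append remaining from left: [20]. Merged: [1, 4, 12, 15, 15, 17, 19, 20]

Final merged array: [1, 4, 12, 15, 15, 17, 19, 20]
Total comparisons: 7

The merged array is [1, 4, 12, 15, 15, 17, 19, 20], requiring 7 comparisons. The merge step runs in O(n) time where n is the total number of elements.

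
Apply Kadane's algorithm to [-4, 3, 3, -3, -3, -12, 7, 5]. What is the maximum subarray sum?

Using Kadane's algorithm on [-4, 3, 3, -3, -3, -12, 7, 5]:

Scanning through the array:
Position 1 (value 3): max_ending_here = 3, max_so_far = 3
Position 2 (value 3): max_ending_here = 6, max_so_far = 6
Position 3 (value -3): max_ending_here = 3, max_so_far = 6
Position 4 (value -3): max_ending_here = 0, max_so_far = 6
Position 5 (value -12): max_ending_here = -12, max_so_far = 6
Position 6 (value 7): max_ending_here = 7, max_so_far = 7
Position 7 (value 5): max_ending_here = 12, max_so_far = 12

Maximum subarray: [7, 5]
Maximum sum: 12

The maximum subarray is [7, 5] with sum 12. This subarray runs from index 6 to index 7.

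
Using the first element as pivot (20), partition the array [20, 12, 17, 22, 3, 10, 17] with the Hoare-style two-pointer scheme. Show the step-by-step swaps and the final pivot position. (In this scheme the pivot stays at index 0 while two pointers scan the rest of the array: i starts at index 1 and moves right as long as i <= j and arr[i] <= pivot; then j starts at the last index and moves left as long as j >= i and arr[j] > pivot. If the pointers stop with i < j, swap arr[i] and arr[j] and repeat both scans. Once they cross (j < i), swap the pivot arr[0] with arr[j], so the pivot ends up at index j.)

Hoare-style two-pointer partition with pivot = 20:

Initial array: [20, 12, 17, 22, 3, 10, 17]

Pointers start at i = 1, j = 6.
i stops at index 3 (arr[3]=22 > 20), j stops at index 6 (arr[6]=17 <= 20): swap arr[3] and arr[6], array becomes [20, 12, 17, 17, 3, 10, 22]
i ends at 6, j ends at 5: the pointers have crossed (j < i), so scanning stops.

Swap pivot arr[0] with arr[5] to place pivot at position 5: [10, 12, 17, 17, 3, 20, 22]
Pivot position: 5

After partitioning with pivot 20, the array becomes [10, 12, 17, 17, 3, 20, 22]. The pivot is placed at index 5. All elements to the left of the pivot are <= 20, and all elements to the right are > 20.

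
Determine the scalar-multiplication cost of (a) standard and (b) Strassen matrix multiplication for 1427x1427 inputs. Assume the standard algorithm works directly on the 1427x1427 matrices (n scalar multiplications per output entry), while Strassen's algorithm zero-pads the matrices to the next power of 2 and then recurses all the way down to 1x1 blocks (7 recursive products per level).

Matrix multiplication for 1427x1427 matrices:

Strassen's algorithm requires power-of-2 dimensions. Pad 1427x1427 to 2048x2048 (next power of 2).

Standard algorithm: 1427^3 = 2905841483 multiplications
Strassen's algorithm: 7^(log2(2048)) = 7^11 = 1977326743 multiplications
Savings: 2905841483 - 1977326743 = 928514740 multiplications

Standard: 2905841483 multiplications (1427^3). Strassen: 1977326743 multiplications (7^11, after padding to 2048x2048). Strassen reduces 8 recursive multiplications to 7 at each level.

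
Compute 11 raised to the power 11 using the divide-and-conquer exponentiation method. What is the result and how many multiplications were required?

Computing 11^11 by squaring (build up from 11^1; each line after the first costs one multiplication):

11^1 = 11
11^2 = (11^1)^2 = 11^2 = 121
11^4 = (11^2)^2 = 121^2 = 14641
11^5 = 11 * 11^4 = 11 * 14641 = 161051
11^10 = (11^5)^2 = 161051^2 = 25937424601
11^11 = 11 * 11^10 = 11 * 25937424601 = 285311670611

Result: 285311670611
Multiplications needed: 5 (5 lines after 11^1)

11^11 = 285311670611. Using exponentiation by squaring, this requires 5 multiplications. The key idea: if the exponent is even, square the half-power; if odd, multiply by the base once.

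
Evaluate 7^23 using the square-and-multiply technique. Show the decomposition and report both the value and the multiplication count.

Computing 7^23 by squaring (build up from 7^1; each line after the first costs one multiplication):

7^1 = 7
7^2 = (7^1)^2 = 7^2 = 49
7^4 = (7^2)^2 = 49^2 = 2401
7^5 = 7 * 7^4 = 7 * 2401 = 16807
7^10 = (7^5)^2 = 16807^2 = 282475249
7^11 = 7 * 7^10 = 7 * 282475249 = 1977326743
7^22 = (7^11)^2 = 1977326743^2 = 3909821048582988049
7^23 = 7 * 7^22 = 7 * 3909821048582988049 = 27368747340080916343

Result: 27368747340080916343
Multiplications needed: 7 (7 lines after 7^1)

7^23 = 27368747340080916343. Using exponentiation by squaring, this requires 7 multiplications. The key idea: if the exponent is even, square the half-power; if odd, multiply by the base once.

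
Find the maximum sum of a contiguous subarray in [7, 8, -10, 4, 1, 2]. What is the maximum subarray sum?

Using Kadane's algorithm on [7, 8, -10, 4, 1, 2]:

Scanning through the array:
Position 1 (value 8): max_ending_here = 15, max_so_far = 15
Position 2 (value -10): max_ending_here = 5, max_so_far = 15
Position 3 (value 4): max_ending_here = 9, max_so_far = 15
Position 4 (value 1): max_ending_here = 10, max_so_far = 15
Position 5 (value 2): max_ending_here = 12, max_so_far = 15

Maximum subarray: [7, 8]
Maximum sum: 15

The maximum subarray is [7, 8] with sum 15. This subarray runs from index 0 to index 1.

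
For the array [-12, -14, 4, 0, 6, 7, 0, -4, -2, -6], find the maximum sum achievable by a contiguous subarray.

Using Kadane's algorithm on [-12, -14, 4, 0, 6, 7, 0, -4, -2, -6]:

Scanning through the array:
Position 1 (value -14): max_ending_here = -14, max_so_far = -12
Position 2 (value 4): max_ending_here = 4, max_so_far = 4
Position 3 (value 0): max_ending_here = 4, max_so_far = 4
Position 4 (value 6): max_ending_here = 10, max_so_far = 10
Position 5 (value 7): max_ending_here = 17, max_so_far = 17
Position 6 (value 0): max_ending_here = 17, max_so_far = 17
Position 7 (value -4): max_ending_here = 13, max_so_far = 17
Position 8 (value -2): max_ending_here = 11, max_so_far = 17
Position 9 (value -6): max_ending_here = 5, max_so_far = 17

Maximum subarray: [4, 0, 6, 7]
Maximum sum: 17

The maximum subarray is [4, 0, 6, 7] with sum 17. This subarray runs from index 2 to index 5.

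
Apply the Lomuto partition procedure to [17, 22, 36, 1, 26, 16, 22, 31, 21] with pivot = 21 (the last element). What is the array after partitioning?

Lomuto partition with pivot = 21:

Initial array: [17, 22, 36, 1, 26, 16, 22, 31, 21]

arr[0]=17 <= 21: swap with position 0, array becomes [17, 22, 36, 1, 26, 16, 22, 31, 21]
arr[1]=22 > 21: no swap
arr[2]=36 > 21: no swap
arr[3]=1 <= 21: swap with position 1, array becomes [17, 1, 36, 22, 26, 16, 22, 31, 21]
arr[4]=26 > 21: no swap
arr[5]=16 <= 21: swap with position 2, array becomes [17, 1, 16, 22, 26, 36, 22, 31, 21]
arr[6]=22 > 21: no swap
arr[7]=31 > 21: no swap

Place pivot at position 3: [17, 1, 16, 21, 26, 36, 22, 31, 22]
Pivot position: 3

After partitioning with pivot 21, the array becomes [17, 1, 16, 21, 26, 36, 22, 31, 22]. The pivot is placed at index 3. All elements to the left of the pivot are <= 21, and all elements to the right are > 21.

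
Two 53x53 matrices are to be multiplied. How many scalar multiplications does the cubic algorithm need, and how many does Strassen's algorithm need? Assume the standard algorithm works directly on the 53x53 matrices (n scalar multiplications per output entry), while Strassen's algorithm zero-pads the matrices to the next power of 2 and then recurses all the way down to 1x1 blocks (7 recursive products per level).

Matrix multiplication for 53x53 matrices:

Strassen's algorithm requires power-of-2 dimensions. Pad 53x53 to 64x64 (next power of 2).

Standard algorithm: 53^3 = 148877 multiplications
Strassen's algorithm: 7^(log2(64)) = 7^6 = 117649 multiplications
Savings: 148877 - 117649 = 31228 multiplications

Standard: 148877 multiplications (53^3). Strassen: 117649 multiplications (7^6, after padding to 64x64). Strassen reduces 8 recursive multiplications to 7 at each level.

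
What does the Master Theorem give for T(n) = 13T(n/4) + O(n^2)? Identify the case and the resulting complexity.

Master Theorem for T(n) = 13T(n/4) + O(n^2):

a = 13, b = 4, c = 2
log_b(a) = log_4(13) = 1.8502

Case 3: c = 2 > log_4(13) = 1.8502
T(n) = O(n^2) = O(n^2)

For T(n) = 13T(n/4) + O(n^2): log_4(13) = 1.8502. This is Case 3 of the Master Theorem (c > log_b(a), work dominated by root), giving O(n^2).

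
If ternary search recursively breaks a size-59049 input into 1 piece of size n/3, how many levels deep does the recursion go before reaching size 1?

For divide and conquer with division factor 3:

Problem sizes at each level:
Level 0: 59049
Level 1: 19683
Level 2: 6561
Level 3: 2187
Level 4: 729
Level 5: 243
Level 6: 81
Level 7: 27
Level 8: 9
Level 9: 3
Level 10: 1

The root is level 0 and the size-1 base case is level 10 (the tree spans levels 0 through 10, i.e. 11 levels counting the root), so the depth is the number of divisions: log_3(59049) = 10

The recursion tree depth is log_3(59049) = 10. At each level, the problem size is divided by 3, so it takes 10 divisions to reduce to a base case of size 1. The algorithm makes 1 recursive call at each level.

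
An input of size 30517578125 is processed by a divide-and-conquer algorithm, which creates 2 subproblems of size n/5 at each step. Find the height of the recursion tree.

For divide and conquer with division factor 5:

Problem sizes at each level:
Level 0: 30517578125
Level 1: 6103515625
Level 2: 1220703125
Level 3: 244140625
Level 4: 48828125
Level 5: 9765625
Level 6: 1953125
Level 7: 390625
Level 8: 78125
Level 9: 15625
Level 10: 3125
Level 11: 625
Level 12: 125
Level 13: 25
Level 14: 5
Level 15: 1

The root is level 0 and the size-1 base case is level 15 (the tree spans levels 0 through 15, i.e. 16 levels counting the root), so the depth is the number of divisions: log_5(30517578125) = 15

The recursion tree depth is log_5(30517578125) = 15. At each level, the problem size is divided by 5, so it takes 15 divisions to reduce to a base case of size 1. The algorithm makes 2 recursive calls at each level.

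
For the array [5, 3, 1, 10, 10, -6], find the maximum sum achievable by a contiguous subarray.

Using Kadane's algorithm on [5, 3, 1, 10, 10, -6]:

Scanning through the array:
Position 1 (value 3): max_ending_here = 8, max_so_far = 8
Position 2 (value 1): max_ending_here = 9, max_so_far = 9
Position 3 (value 10): max_ending_here = 19, max_so_far = 19
Position 4 (value 10): max_ending_here = 29, max_so_far = 29
Position 5 (value -6): max_ending_here = 23, max_so_far = 29

Maximum subarray: [5, 3, 1, 10, 10]
Maximum sum: 29

The maximum subarray is [5, 3, 1, 10, 10] with sum 29. This subarray runs from index 0 to index 4.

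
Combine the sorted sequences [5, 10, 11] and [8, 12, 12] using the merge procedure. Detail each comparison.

Merging process:

Compare 5 vs 8: take 5 from left. Merged: [5]
Compare 10 vs 8: take 8 from right. Merged: [5, 8]
Compare 10 vs 12: take 10 from left. Merged: [5, 8, 10]
Compare 11 vs 12: take 11 from left. Merged: [5, 8, 10, 11]
Append remaining from right: [12, 12]. Merged: [5, 8, 10, 11, 12, 12]

Final merged array: [5, 8, 10, 11, 12, 12]
Total comparisons: 4

The merged array is [5, 8, 10, 11, 12, 12], requiring 4 comparisons. The merge step runs in O(n) time where n is the total number of elements.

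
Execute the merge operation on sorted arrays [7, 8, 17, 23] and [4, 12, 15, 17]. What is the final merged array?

Merging process:

Compare 7 vs 4: take 4 from right. Merged: [4]
Compare 7 vs 12: take 7 from left. Merged: [4, 7]
Compare 8 vs 12: take 8 from left. Merged: [4, 7, 8]
Compare 17 vs 12: take 12 from right. Merged: [4, 7, 8, 12]
Compare 17 vs 15: take 15 from right. Merged: [4, 7, 8, 12, 15]
Compare 17 vs 17: take 17 from left. Merged: [4, 7, 8, 12, 15, 17]
Compare 23 vs 17: take 17 from right. Merged: [4, 7, 8, 12, 15, 17, 17]
Append remaining from left: [23]. Merged: [4, 7, 8, 12, 15, 17, 17, 23]

Final merged array: [4, 7, 8, 12, 15, 17, 17, 23]
Total comparisons: 7

The merged array is [4, 7, 8, 12, 15, 17, 17, 23], requiring 7 comparisons. The merge step runs in O(n) time where n is the total number of elements.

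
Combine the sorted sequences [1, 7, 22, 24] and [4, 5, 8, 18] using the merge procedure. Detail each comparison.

Merging process:

Compare 1 vs 4: take 1 from left. Merged: [1]
Compare 7 vs 4: take 4 from right. Merged: [1, 4]
Compare 7 vs 5: take 5 from right. Merged: [1, 4, 5]
Compare 7 vs 8: take 7 from left. Merged: [1, 4, 5, 7]
Compare 22 vs 8: take 8 from right. Merged: [1, 4, 5, 7, 8]
Compare 22 vs 18: take 18 from right. Merged: [1, 4, 5, 7, 8, 18]
Append remaining from left: [22, 24]. Merged: [1, 4, 5, 7, 8, 18, 22, 24]

Final merged array: [1, 4, 5, 7, 8, 18, 22, 24]
Total comparisons: 6

The merged array is [1, 4, 5, 7, 8, 18, 22, 24], requiring 6 comparisons. The merge step runs in O(n) time where n is the total number of elements.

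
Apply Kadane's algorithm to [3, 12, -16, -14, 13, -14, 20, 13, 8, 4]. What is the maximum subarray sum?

Using Kadane's algorithm on [3, 12, -16, -14, 13, -14, 20, 13, 8, 4]:

Scanning through the array:
Position 1 (value 12): max_ending_here = 15, max_so_far = 15
Position 2 (value -16): max_ending_here = -1, max_so_far = 15
Position 3 (value -14): max_ending_here = -14, max_so_far = 15
Position 4 (value 13): max_ending_here = 13, max_so_far = 15
Position 5 (value -14): max_ending_here = -1, max_so_far = 15
Position 6 (value 20): max_ending_here = 20, max_so_far = 20
Position 7 (value 13): max_ending_here = 33, max_so_far = 33
Position 8 (value 8): max_ending_here = 41, max_so_far = 41
Position 9 (value 4): max_ending_here = 45, max_so_far = 45

Maximum subarray: [20, 13, 8, 4]
Maximum sum: 45

The maximum subarray is [20, 13, 8, 4] with sum 45. This subarray runs from index 6 to index 9.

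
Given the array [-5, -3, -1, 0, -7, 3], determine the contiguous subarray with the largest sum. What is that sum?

Using Kadane's algorithm on [-5, -3, -1, 0, -7, 3]:

Scanning through the array:
Position 1 (value -3): max_ending_here = -3, max_so_far = -3
Position 2 (value -1): max_ending_here = -1, max_so_far = -1
Position 3 (value 0): max_ending_here = 0, max_so_far = 0
Position 4 (value -7): max_ending_here = -7, max_so_far = 0
Position 5 (value 3): max_ending_here = 3, max_so_far = 3

Maximum subarray: [3]
Maximum sum: 3

The maximum subarray is [3] with sum 3. This subarray runs from index 5 to index 5.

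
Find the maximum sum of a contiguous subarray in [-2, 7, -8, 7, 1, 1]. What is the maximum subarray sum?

Using Kadane's algorithm on [-2, 7, -8, 7, 1, 1]:

Scanning through the array:
Position 1 (value 7): max_ending_here = 7, max_so_far = 7
Position 2 (value -8): max_ending_here = -1, max_so_far = 7
Position 3 (value 7): max_ending_here = 7, max_so_far = 7
Position 4 (value 1): max_ending_here = 8, max_so_far = 8
Position 5 (value 1): max_ending_here = 9, max_so_far = 9

Maximum subarray: [7, 1, 1]
Maximum sum: 9

The maximum subarray is [7, 1, 1] with sum 9. This subarray runs from index 3 to index 5.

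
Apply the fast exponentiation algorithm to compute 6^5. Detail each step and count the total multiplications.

Computing 6^5 by squaring (build up from 6^1; each line after the first costs one multiplication):

6^1 = 6
6^2 = (6^1)^2 = 6^2 = 36
6^4 = (6^2)^2 = 36^2 = 1296
6^5 = 6 * 6^4 = 6 * 1296 = 7776

Result: 7776
Multiplications needed: 3 (3 lines after 6^1)

6^5 = 7776. Using exponentiation by squaring, this requires 3 multiplications. The key idea: if the exponent is even, square the half-power; if odd, multiply by the base once.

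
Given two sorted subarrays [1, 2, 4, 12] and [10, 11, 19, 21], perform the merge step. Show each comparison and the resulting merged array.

Merging process:

Compare 1 vs 10: take 1 from left. Merged: [1]
Compare 2 vs 10: take 2 from left. Merged: [1, 2]
Compare 4 vs 10: take 4 from left. Merged: [1, 2, 4]
Compare 12 vs 10: take 10 from right. Merged: [1, 2, 4, 10]
Compare 12 vs 11: take 11 from right. Merged: [1, 2, 4, 10, 11]
Compare 12 vs 19: take 12 from left. Merged: [1, 2, 4, 10, 11, 12]
Append remaining from right: [19, 21]. Merged: [1, 2, 4, 10, 11, 12, 19, 21]

Final merged array: [1, 2, 4, 10, 11, 12, 19, 21]
Total comparisons: 6

The merged array is [1, 2, 4, 10, 11, 12, 19, 21], requiring 6 comparisons. The merge step runs in O(n) time where n is the total number of elements.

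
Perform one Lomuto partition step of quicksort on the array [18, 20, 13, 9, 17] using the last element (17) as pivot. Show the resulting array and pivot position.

Lomuto partition with pivot = 17:

Initial array: [18, 20, 13, 9, 17]

arr[0]=18 > 17: no swap
arr[1]=20 > 17: no swap
arr[2]=13 <= 17: swap with position 0, array becomes [13, 20, 18, 9, 17]
arr[3]=9 <= 17: swap with position 1, array becomes [13, 9, 18, 20, 17]

Place pivot at position 2: [13, 9, 17, 20, 18]
Pivot position: 2

After partitioning with pivot 17, the array becomes [13, 9, 17, 20, 18]. The pivot is placed at index 2. All elements to the left of the pivot are <= 17, and all elements to the right are > 17.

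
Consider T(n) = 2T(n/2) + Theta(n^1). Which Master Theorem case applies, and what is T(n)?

Master Theorem for T(n) = 2T(n/2) + O(n^1):

a = 2, b = 2, c = 1
log_b(a) = log_2(2) = 1.0000

Case 2: c = 1 = log_2(2) = 1.0000
T(n) = O(n^1 log n) = O(n log n)

For T(n) = 2T(n/2) + O(n^1): log_2(2) = 1.0000. This is Case 2 of the Master Theorem (c = log_b(a), equal work at all levels), giving O(n log n).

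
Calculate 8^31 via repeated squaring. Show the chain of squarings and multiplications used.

Computing 8^31 by squaring (build up from 8^1; each line after the first costs one multiplication):

8^1 = 8
8^2 = (8^1)^2 = 8^2 = 64
8^3 = 8 * 8^2 = 8 * 64 = 512
8^6 = (8^3)^2 = 512^2 = 262144
8^7 = 8 * 8^6 = 8 * 262144 = 2097152
8^14 = (8^7)^2 = 2097152^2 = 4398046511104
8^15 = 8 * 8^14 = 8 * 4398046511104 = 35184372088832
8^30 = (8^15)^2 = 35184372088832^2 = 1237940039285380274899124224
8^31 = 8 * 8^30 = 8 * 1237940039285380274899124224 = 9903520314283042199192993792

Result: 9903520314283042199192993792
Multiplications needed: 8 (8 lines after 8^1)

8^31 = 9903520314283042199192993792. Using exponentiation by squaring, this requires 8 multiplications. The key idea: if the exponent is even, square the half-power; if odd, multiply by the base once.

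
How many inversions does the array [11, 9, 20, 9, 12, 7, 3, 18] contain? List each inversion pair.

Finding inversions in [11, 9, 20, 9, 12, 7, 3, 18]:

(0, 1): arr[0]=11 > arr[1]=9
(0, 3): arr[0]=11 > arr[3]=9
(0, 5): arr[0]=11 > arr[5]=7
(0, 6): arr[0]=11 > arr[6]=3
(1, 5): arr[1]=9 > arr[5]=7
(1, 6): arr[1]=9 > arr[6]=3
(2, 3): arr[2]=20 > arr[3]=9
(2, 4): arr[2]=20 > arr[4]=12
(2, 5): arr[2]=20 > arr[5]=7
(2, 6): arr[2]=20 > arr[6]=3
(2, 7): arr[2]=20 > arr[7]=18
(3, 5): arr[3]=9 > arr[5]=7
(3, 6): arr[3]=9 > arr[6]=3
(4, 5): arr[4]=12 > arr[5]=7
(4, 6): arr[4]=12 > arr[6]=3
(5, 6): arr[5]=7 > arr[6]=3

Total inversions: 16

The array has 16 inversion(s): (0,1), (0,3), (0,5), (0,6), (1,5), (1,6), (2,3), (2,4), (2,5), (2,6), (2,7), (3,5), (3,6), (4,5), (4,6), (5,6). Each pair (i,j) satisfies i < j and arr[i] > arr[j].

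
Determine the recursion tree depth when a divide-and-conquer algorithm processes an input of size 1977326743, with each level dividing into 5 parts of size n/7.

For divide and conquer with division factor 7:

Problem sizes at each level:
Level 0: 1977326743
Level 1: 282475249
Level 2: 40353607
Level 3: 5764801
Level 4: 823543
Level 5: 117649
Level 6: 16807
Level 7: 2401
Level 8: 343
Level 9: 49
Level 10: 7
Level 11: 1

The root is level 0 and the size-1 base case is level 11 (the tree spans levels 0 through 11, i.e. 12 levels counting the root), so the depth is the number of divisions: log_7(1977326743) = 11

The recursion tree depth is log_7(1977326743) = 11. At each level, the problem size is divided by 7, so it takes 11 divisions to reduce to a base case of size 1. The algorithm makes 5 recursive calls at each level.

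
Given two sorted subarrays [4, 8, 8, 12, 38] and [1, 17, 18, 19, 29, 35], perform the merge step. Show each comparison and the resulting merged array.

Merging process:

Compare 4 vs 1: take 1 from right. Merged: [1]
Compare 4 vs 17: take 4 from left. Merged: [1, 4]
Compare 8 vs 17: take 8 from left. Merged: [1, 4, 8]
Compare 8 vs 17: take 8 from left. Merged: [1, 4, 8, 8]
Compare 12 vs 17: take 12 from left. Merged: [1, 4, 8, 8, 12]
Compare 38 vs 17: take 17 from right. Merged: [1, 4, 8, 8, 12, 17]
Compare 38 vs 18: take 18 from right. Merged: [1, 4, 8, 8, 12, 17, 18]
Compare 38 vs 19: take 19 from right. Merged: [1, 4, 8, 8, 12, 17, 18, 19]
Compare 38 vs 29: take 29 from right. Merged: [1, 4, 8, 8, 12, 17, 18, 19, 29]
Compare 38 vs 35: take 35 from right. Merged: [1, 4, 8, 8, 12, 17, 18, 19, 29, 35]
Append remaining from left: [38]. Merged: [1, 4, 8, 8, 12, 17, 18, 19, 29, 35, 38]

Final merged array: [1, 4, 8, 8, 12, 17, 18, 19, 29, 35, 38]
Total comparisons: 10

The merged array is [1, 4, 8, 8, 12, 17, 18, 19, 29, 35, 38], requiring 10 comparisons. The merge step runs in O(n) time where n is the total number of elements.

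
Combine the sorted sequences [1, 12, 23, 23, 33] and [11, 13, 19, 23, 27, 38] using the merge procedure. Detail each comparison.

Merging process:

Compare 1 vs 11: take 1 from left. Merged: [1]
Compare 12 vs 11: take 11 from right. Merged: [1, 11]
Compare 12 vs 13: take 12 from left. Merged: [1, 11, 12]
Compare 23 vs 13: take 13 from right. Merged: [1, 11, 12, 13]
Compare 23 vs 19: take 19 from right. Merged: [1, 11, 12, 13, 19]
Compare 23 vs 23: take 23 from left. Merged: [1, 11, 12, 13, 19, 23]
Compare 23 vs 23: take 23 from left. Merged: [1, 11, 12, 13, 19, 23, 23]
Compare 33 vs 23: take 23 from right. Merged: [1, 11, 12, 13, 19, 23, 23, 23]
Compare 33 vs 27: take 27 from right. Merged: [1, 11, 12, 13, 19, 23, 23, 23, 27]
Compare 33 vs 38: take 33 from left. Merged: [1, 11, 12, 13, 19, 23, 23, 23, 27, 33]
Append remaining from right: [38]. Merged: [1, 11, 12, 13, 19, 23, 23, 23, 27, 33, 38]

Final merged array: [1, 11, 12, 13, 19, 23, 23, 23, 27, 33, 38]
Total comparisons: 10

The merged array is [1, 11, 12, 13, 19, 23, 23, 23, 27, 33, 38], requiring 10 comparisons. The merge step runs in O(n) time where n is the total number of elements.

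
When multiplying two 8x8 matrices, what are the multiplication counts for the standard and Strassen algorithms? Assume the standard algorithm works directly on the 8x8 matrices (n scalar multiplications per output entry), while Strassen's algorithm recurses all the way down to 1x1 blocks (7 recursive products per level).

Matrix multiplication for 8x8 matrices:

Standard algorithm: 8^3 = 512 multiplications
Strassen's algorithm: 7^(log2(8)) = 7^3 = 343 multiplications
Savings: 512 - 343 = 169 multiplications

Standard: 512 multiplications (8^3). Strassen: 343 multiplications (7^3). Strassen reduces 8 recursive multiplications to 7 at each level.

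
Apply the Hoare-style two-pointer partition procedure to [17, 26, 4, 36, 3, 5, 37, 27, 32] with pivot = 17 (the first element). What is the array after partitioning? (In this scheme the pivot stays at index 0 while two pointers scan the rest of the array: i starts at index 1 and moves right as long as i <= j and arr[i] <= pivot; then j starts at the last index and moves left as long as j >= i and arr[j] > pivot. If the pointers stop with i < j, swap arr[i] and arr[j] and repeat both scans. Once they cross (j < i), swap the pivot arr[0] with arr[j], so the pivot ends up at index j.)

Hoare-style two-pointer partition with pivot = 17:

Initial array: [17, 26, 4, 36, 3, 5, 37, 27, 32]

Pointers start at i = 1, j = 8.
i stops at index 1 (arr[1]=26 > 17), j stops at index 5 (arr[5]=5 <= 17): swap arr[1] and arr[5], array becomes [17, 5, 4, 36, 3, 26, 37, 27, 32]
i stops at index 3 (arr[3]=36 > 17), j stops at index 4 (arr[4]=3 <= 17): swap arr[3] and arr[4], array becomes [17, 5, 4, 3, 36, 26, 37, 27, 32]
i ends at 4, j ends at 3: the pointers have crossed (j < i), so scanning stops.

Swap pivot arr[0] with arr[3] to place pivot at position 3: [3, 5, 4, 17, 36, 26, 37, 27, 32]
Pivot position: 3

After partitioning with pivot 17, the array becomes [3, 5, 4, 17, 36, 26, 37, 27, 32]. The pivot is placed at index 3. All elements to the left of the pivot are <= 17, and all elements to the right are > 17.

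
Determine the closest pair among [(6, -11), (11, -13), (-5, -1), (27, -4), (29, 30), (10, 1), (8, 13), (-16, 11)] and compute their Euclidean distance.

Computing all pairwise distances among 8 points:

d((6, -11), (11, -13)) = 5.3852 <-- minimum
d((6, -11), (-5, -1)) = 14.8661
d((6, -11), (27, -4)) = 22.1359
d((6, -11), (29, 30)) = 47.0106
d((6, -11), (10, 1)) = 12.6491
d((6, -11), (8, 13)) = 24.0832
d((6, -11), (-16, 11)) = 31.1127
d((11, -13), (-5, -1)) = 20.0
d((11, -13), (27, -4)) = 18.3576
d((11, -13), (29, 30)) = 46.6154
d((11, -13), (10, 1)) = 14.0357
d((11, -13), (8, 13)) = 26.1725
d((11, -13), (-16, 11)) = 36.1248
d((-5, -1), (27, -4)) = 32.1403
d((-5, -1), (29, 30)) = 46.0109
d((-5, -1), (10, 1)) = 15.1327
d((-5, -1), (8, 13)) = 19.105
d((-5, -1), (-16, 11)) = 16.2788
d((27, -4), (29, 30)) = 34.0588
d((27, -4), (10, 1)) = 17.72
d((27, -4), (8, 13)) = 25.4951
d((27, -4), (-16, 11)) = 45.5412
d((29, 30), (10, 1)) = 34.6699
d((29, 30), (8, 13)) = 27.0185
d((29, 30), (-16, 11)) = 48.8467
d((10, 1), (8, 13)) = 12.1655
d((10, 1), (-16, 11)) = 27.8568
d((8, 13), (-16, 11)) = 24.0832

Closest pair: (6, -11) and (11, -13) with distance 5.3852

The closest pair is (6, -11) and (11, -13) with Euclidean distance 5.3852. For 8 points, brute-force pairwise comparison is shown above. For large n, the divide-and-conquer algorithm (sort by x, recurse on halves, check the dividing strip) achieves O(n log n).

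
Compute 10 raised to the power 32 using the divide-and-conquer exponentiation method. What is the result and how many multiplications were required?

Computing 10^32 by squaring (build up from 10^1; each line after the first costs one multiplication):

10^1 = 10
10^2 = (10^1)^2 = 10^2 = 100
10^4 = (10^2)^2 = 100^2 = 10000
10^8 = (10^4)^2 = 10000^2 = 100000000
10^16 = (10^8)^2 = 100000000^2 = 10000000000000000
10^32 = (10^16)^2 = 10000000000000000^2 = 100000000000000000000000000000000

Result: 100000000000000000000000000000000
Multiplications needed: 5 (5 lines after 10^1)

10^32 = 100000000000000000000000000000000. Using exponentiation by squaring, this requires 5 multiplications. The key idea: if the exponent is even, square the half-power; if odd, multiply by the base once.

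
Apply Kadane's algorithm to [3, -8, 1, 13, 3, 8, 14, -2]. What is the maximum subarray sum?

Using Kadane's algorithm on [3, -8, 1, 13, 3, 8, 14, -2]:

Scanning through the array:
Position 1 (value -8): max_ending_here = -5, max_so_far = 3
Position 2 (value 1): max_ending_here = 1, max_so_far = 3
Position 3 (value 13): max_ending_here = 14, max_so_far = 14
Position 4 (value 3): max_ending_here = 17, max_so_far = 17
Position 5 (value 8): max_ending_here = 25, max_so_far = 25
Position 6 (value 14): max_ending_here = 39, max_so_far = 39
Position 7 (value -2): max_ending_here = 37, max_so_far = 39

Maximum subarray: [1, 13, 3, 8, 14]
Maximum sum: 39

The maximum subarray is [1, 13, 3, 8, 14] with sum 39. This subarray runs from index 2 to index 6.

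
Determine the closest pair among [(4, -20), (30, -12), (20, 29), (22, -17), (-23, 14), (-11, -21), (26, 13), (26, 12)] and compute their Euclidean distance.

Computing all pairwise distances among 8 points:

d((4, -20), (30, -12)) = 27.2029
d((4, -20), (20, 29)) = 51.5461
d((4, -20), (22, -17)) = 18.2483
d((4, -20), (-23, 14)) = 43.4166
d((4, -20), (-11, -21)) = 15.0333
d((4, -20), (26, 13)) = 39.6611
d((4, -20), (26, 12)) = 38.833
d((30, -12), (20, 29)) = 42.2019
d((30, -12), (22, -17)) = 9.434
d((30, -12), (-23, 14)) = 59.0339
d((30, -12), (-11, -21)) = 41.9762
d((30, -12), (26, 13)) = 25.318
d((30, -12), (26, 12)) = 24.3311
d((20, 29), (22, -17)) = 46.0435
d((20, 29), (-23, 14)) = 45.5412
d((20, 29), (-11, -21)) = 58.8303
d((20, 29), (26, 13)) = 17.088
d((20, 29), (26, 12)) = 18.0278
d((22, -17), (-23, 14)) = 54.6443
d((22, -17), (-11, -21)) = 33.2415
d((22, -17), (26, 13)) = 30.2655
d((22, -17), (26, 12)) = 29.2746
d((-23, 14), (-11, -21)) = 37.0
d((-23, 14), (26, 13)) = 49.0102
d((-23, 14), (26, 12)) = 49.0408
d((-11, -21), (26, 13)) = 50.2494
d((-11, -21), (26, 12)) = 49.5782
d((26, 13), (26, 12)) = 1.0 <-- minimum

Closest pair: (26, 13) and (26, 12) with distance 1.0

The closest pair is (26, 13) and (26, 12) with Euclidean distance 1.0. For 8 points, brute-force pairwise comparison is shown above. For large n, the divide-and-conquer algorithm (sort by x, recurse on halves, check the dividing strip) achieves O(n log n).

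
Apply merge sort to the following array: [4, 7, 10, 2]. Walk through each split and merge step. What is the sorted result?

Merge sort trace:

Split: [4, 7, 10, 2] -> [4, 7] and [10, 2]
  Split: [4, 7] -> [4] and [7]
  Merge: [4] + [7] -> [4, 7]
  Split: [10, 2] -> [10] and [2]
  Merge: [10] + [2] -> [2, 10]
Merge: [4, 7] + [2, 10] -> [2, 4, 7, 10]

Final sorted array: [2, 4, 7, 10]

The merge sort proceeds by recursively splitting the array and merging sorted halves.
After all merges, the sorted array is [2, 4, 7, 10].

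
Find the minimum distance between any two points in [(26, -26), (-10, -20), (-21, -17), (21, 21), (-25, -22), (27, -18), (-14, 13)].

Computing all pairwise distances among 7 points:

d((26, -26), (-10, -20)) = 36.4966
d((26, -26), (-21, -17)) = 47.8539
d((26, -26), (21, 21)) = 47.2652
d((26, -26), (-25, -22)) = 51.1566
d((26, -26), (27, -18)) = 8.0623
d((26, -26), (-14, 13)) = 55.8659
d((-10, -20), (-21, -17)) = 11.4018
d((-10, -20), (21, 21)) = 51.4004
d((-10, -20), (-25, -22)) = 15.1327
d((-10, -20), (27, -18)) = 37.054
d((-10, -20), (-14, 13)) = 33.2415
d((-21, -17), (21, 21)) = 56.6392
d((-21, -17), (-25, -22)) = 6.4031 <-- minimum
d((-21, -17), (27, -18)) = 48.0104
d((-21, -17), (-14, 13)) = 30.8058
d((21, 21), (-25, -22)) = 62.9682
d((21, 21), (27, -18)) = 39.4588
d((21, 21), (-14, 13)) = 35.9026
d((-25, -22), (27, -18)) = 52.1536
d((-25, -22), (-14, 13)) = 36.6879
d((27, -18), (-14, 13)) = 51.4004

Closest pair: (-21, -17) and (-25, -22) with distance 6.4031

The closest pair is (-21, -17) and (-25, -22) with Euclidean distance 6.4031. For 7 points, brute-force pairwise comparison is shown above. For large n, the divide-and-conquer algorithm (sort by x, recurse on halves, check the dividing strip) achieves O(n log n).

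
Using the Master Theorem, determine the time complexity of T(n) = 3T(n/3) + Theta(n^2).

Master Theorem for T(n) = 3T(n/3) + O(n^2):

a = 3, b = 3, c = 2
log_b(a) = log_3(3) = 1.0000

Case 3: c = 2 > log_3(3) = 1.0000
T(n) = O(n^2) = O(n^2)

For T(n) = 3T(n/3) + O(n^2): log_3(3) = 1.0000. This is Case 3 of the Master Theorem (c > log_b(a), work dominated by root), giving O(n^2).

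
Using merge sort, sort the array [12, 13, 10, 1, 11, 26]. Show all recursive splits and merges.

Merge sort trace:

Split: [12, 13, 10, 1, 11, 26] -> [12, 13, 10] and [1, 11, 26]
  Split: [12, 13, 10] -> [12] and [13, 10]
    Split: [13, 10] -> [13] and [10]
    Merge: [13] + [10] -> [10, 13]
  Merge: [12] + [10, 13] -> [10, 12, 13]
  Split: [1, 11, 26] -> [1] and [11, 26]
    Split: [11, 26] -> [11] and [26]
    Merge: [11] + [26] -> [11, 26]
  Merge: [1] + [11, 26] -> [1, 11, 26]
Merge: [10, 12, 13] + [1, 11, 26] -> [1, 10, 11, 12, 13, 26]

Final sorted array: [1, 10, 11, 12, 13, 26]

The merge sort proceeds by recursively splitting the array and merging sorted halves.
After all merges, the sorted array is [1, 10, 11, 12, 13, 26].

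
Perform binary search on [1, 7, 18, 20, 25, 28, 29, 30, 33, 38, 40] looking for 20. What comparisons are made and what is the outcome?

Binary search for 20 in [1, 7, 18, 20, 25, 28, 29, 30, 33, 38, 40]:

lo=0, hi=10, mid=5, arr[mid]=28 -> 28 > 20, search left half
lo=0, hi=4, mid=2, arr[mid]=18 -> 18 < 20, search right half
lo=3, hi=4, mid=3, arr[mid]=20 -> Found target at index 3!

Binary search finds 20 at index 3 after 3 comparisons. The search repeatedly halves the search space by comparing with the middle element.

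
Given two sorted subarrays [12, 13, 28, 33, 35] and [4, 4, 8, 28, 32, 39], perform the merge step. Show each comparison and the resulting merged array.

Merging process:

Compare 12 vs 4: take 4 from right. Merged: [4]
Compare 12 vs 4: take 4 from right. Merged: [4, 4]
Compare 12 vs 8: take 8 from right. Merged: [4, 4, 8]
Compare 12 vs 28: take 12 from left. Merged: [4, 4, 8, 12]
Compare 13 vs 28: take 13 from left. Merged: [4, 4, 8, 12, 13]
Compare 28 vs 28: take 28 from left. Merged: [4, 4, 8, 12, 13, 28]
Compare 33 vs 28: take 28 from right. Merged: [4, 4, 8, 12, 13, 28, 28]
Compare 33 vs 32: take 32 from right. Merged: [4, 4, 8, 12, 13, 28, 28, 32]
Compare 33 vs 39: take 33 from left. Merged: [4, 4, 8, 12, 13, 28, 28, 32, 33]
Compare 35 vs 39: take 35 from left. Merged: [4, 4, 8, 12, 13, 28, 28, 32, 33, 35]
Append remaining from right: [39]. Merged: [4, 4, 8, 12, 13, 28, 28, 32, 33, 35, 39]

Final merged array: [4, 4, 8, 12, 13, 28, 28, 32, 33, 35, 39]
Total comparisons: 10

The merged array is [4, 4, 8, 12, 13, 28, 28, 32, 33, 35, 39], requiring 10 comparisons. The merge step runs in O(n) time where n is the total number of elements.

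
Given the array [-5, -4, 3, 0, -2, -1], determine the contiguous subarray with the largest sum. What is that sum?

Using Kadane's algorithm on [-5, -4, 3, 0, -2, -1]:

Scanning through the array:
Position 1 (value -4): max_ending_here = -4, max_so_far = -4
Position 2 (value 3): max_ending_here = 3, max_so_far = 3
Position 3 (value 0): max_ending_here = 3, max_so_far = 3
Position 4 (value -2): max_ending_here = 1, max_so_far = 3
Position 5 (value -1): max_ending_here = 0, max_so_far = 3

Maximum subarray: [3]
Maximum sum: 3

The maximum subarray is [3] with sum 3. This subarray runs from index 2 to index 2.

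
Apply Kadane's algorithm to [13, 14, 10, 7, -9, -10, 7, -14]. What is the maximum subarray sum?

Using Kadane's algorithm on [13, 14, 10, 7, -9, -10, 7, -14]:

Scanning through the array:
Position 1 (value 14): max_ending_here = 27, max_so_far = 27
Position 2 (value 10): max_ending_here = 37, max_so_far = 37
Position 3 (value 7): max_ending_here = 44, max_so_far = 44
Position 4 (value -9): max_ending_here = 35, max_so_far = 44
Position 5 (value -10): max_ending_here = 25, max_so_far = 44
Position 6 (value 7): max_ending_here = 32, max_so_far = 44
Position 7 (value -14): max_ending_here = 18, max_so_far = 44

Maximum subarray: [13, 14, 10, 7]
Maximum sum: 44

The maximum subarray is [13, 14, 10, 7] with sum 44. This subarray runs from index 0 to index 3.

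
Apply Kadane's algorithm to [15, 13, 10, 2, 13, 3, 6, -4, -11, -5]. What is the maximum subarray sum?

Using Kadane's algorithm on [15, 13, 10, 2, 13, 3, 6, -4, -11, -5]:

Scanning through the array:
Position 1 (value 13): max_ending_here = 28, max_so_far = 28
Position 2 (value 10): max_ending_here = 38, max_so_far = 38
Position 3 (value 2): max_ending_here = 40, max_so_far = 40
Position 4 (value 13): max_ending_here = 53, max_so_far = 53
Position 5 (value 3): max_ending_here = 56, max_so_far = 56
Position 6 (value 6): max_ending_here = 62, max_so_far = 62
Position 7 (value -4): max_ending_here = 58, max_so_far = 62
Position 8 (value -11): max_ending_here = 47, max_so_far = 62
Position 9 (value -5): max_ending_here = 42, max_so_far = 62

Maximum subarray: [15, 13, 10, 2, 13, 3, 6]
Maximum sum: 62

The maximum subarray is [15, 13, 10, 2, 13, 3, 6] with sum 62. This subarray runs from index 0 to index 6.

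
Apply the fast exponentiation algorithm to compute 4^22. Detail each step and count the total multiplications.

Computing 4^22 by squaring (build up from 4^1; each line after the first costs one multiplication):

4^1 = 4
4^2 = (4^1)^2 = 4^2 = 16
4^4 = (4^2)^2 = 16^2 = 256
4^5 = 4 * 4^4 = 4 * 256 = 1024
4^10 = (4^5)^2 = 1024^2 = 1048576
4^11 = 4 * 4^10 = 4 * 1048576 = 4194304
4^22 = (4^11)^2 = 4194304^2 = 17592186044416

Result: 17592186044416
Multiplications needed: 6 (6 lines after 4^1)

4^22 = 17592186044416. Using exponentiation by squaring, this requires 6 multiplications. The key idea: if the exponent is even, square the half-power; if odd, multiply by the base once.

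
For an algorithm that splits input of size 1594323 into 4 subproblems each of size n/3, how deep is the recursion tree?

For divide and conquer with division factor 3:

Problem sizes at each level:
Level 0: 1594323
Level 1: 531441
Level 2: 177147
Level 3: 59049
Level 4: 19683
Level 5: 6561
Level 6: 2187
Level 7: 729
Level 8: 243
Level 9: 81
Level 10: 27
Level 11: 9
Level 12: 3
Level 13: 1

The root is level 0 and the size-1 base case is level 13 (the tree spans levels 0 through 13, i.e. 14 levels counting the root), so the depth is the number of divisions: log_3(1594323) = 13

The recursion tree depth is log_3(1594323) = 13. At each level, the problem size is divided by 3, so it takes 13 divisions to reduce to a base case of size 1. The algorithm makes 4 recursive calls at each level.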